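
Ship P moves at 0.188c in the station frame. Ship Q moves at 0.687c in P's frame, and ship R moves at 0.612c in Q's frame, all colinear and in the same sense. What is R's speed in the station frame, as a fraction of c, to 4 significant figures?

u ≈ 0.9408c

Compose boost 2: (0.687 + 0.188)/(1 + 0.687×0.188) = 0.8750/1.12916 = 0.774915
Compose boost 3: (0.612 + 0.774915)/(1 + 0.612×0.774915) = 1.38692/1.47425 = 0.9408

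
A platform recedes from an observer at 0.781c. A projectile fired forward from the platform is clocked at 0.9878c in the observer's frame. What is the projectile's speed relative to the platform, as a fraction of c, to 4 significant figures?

Inverse velocity addition: u' = (u − v)/(1 − uv/c²)
= (0.9878 − 0.781)/(1 − 0.9878×0.781) = 0.2068/0.228528 = 0.9049

u' ≈ 0.9049c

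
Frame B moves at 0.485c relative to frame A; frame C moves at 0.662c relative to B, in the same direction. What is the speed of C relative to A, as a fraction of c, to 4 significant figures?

u ≈ 0.8682c

Compose boost 2: (0.662 + 0.485)/(1 + 0.662×0.485) = 1.147/1.32107 = 0.8682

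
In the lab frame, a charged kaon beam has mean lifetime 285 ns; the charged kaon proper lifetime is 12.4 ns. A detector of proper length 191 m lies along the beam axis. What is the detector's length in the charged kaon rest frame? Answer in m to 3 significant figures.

L ≈ 8.31 m

Time dilation ⇒ γ = Δt/τ₀ = 285/12.4 = 22.984
Length contraction: L = L₀/γ = 191/22.984 = 8.31 m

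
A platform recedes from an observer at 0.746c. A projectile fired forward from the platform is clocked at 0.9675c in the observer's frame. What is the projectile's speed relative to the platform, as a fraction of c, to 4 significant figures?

Inverse velocity addition: u' = (u − v)/(1 − uv/c²)
= (0.9675 − 0.746)/(1 − 0.9675×0.746) = 0.2215/0.278245 = 0.7961

u' ≈ 0.7961c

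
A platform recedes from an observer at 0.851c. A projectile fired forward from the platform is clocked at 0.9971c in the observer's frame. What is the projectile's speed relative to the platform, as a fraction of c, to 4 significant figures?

Inverse velocity addition: u' = (u − v)/(1 − uv/c²)
= (0.9971 − 0.851)/(1 − 0.9971×0.851) = 0.1461/0.151468 = 0.9646

u' ≈ 0.9646c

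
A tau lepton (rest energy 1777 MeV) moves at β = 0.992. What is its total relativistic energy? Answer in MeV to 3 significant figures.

E ≈ 14100 MeV

γ = 1/√(1 − 0.992²) = 7.9216
E = γm₀c² = 7.9216 × 1777 MeV = 14100 MeV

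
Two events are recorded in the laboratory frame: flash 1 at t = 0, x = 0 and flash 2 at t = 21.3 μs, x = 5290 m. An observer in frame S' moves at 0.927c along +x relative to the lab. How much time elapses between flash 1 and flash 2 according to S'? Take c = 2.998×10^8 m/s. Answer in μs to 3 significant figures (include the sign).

Δt' ≈ 13.2 μs

γ = 1/√(1 − 0.927²) = 2.6662
Δt' = γ(Δt − vΔx/c²) = 2.6662 × (21.3 μs − 0.927×5290 m / (2.998×10^8 m/s))
= 2.6662 × (4.9430 μs) = 13.2 μs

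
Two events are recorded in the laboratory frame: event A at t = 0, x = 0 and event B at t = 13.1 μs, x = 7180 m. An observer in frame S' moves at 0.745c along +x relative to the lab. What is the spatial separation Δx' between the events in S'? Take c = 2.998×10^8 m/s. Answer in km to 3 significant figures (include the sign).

Δx' ≈ 6.38 km

γ = 1/√(1 − 0.745²) = 1.4991
Δx' = γ(Δx − vΔt) = 1.4991 × (7180 m − 0.745×(2.998×10^8 m/s)×13.1×10^-6 s)
= 1.4991 × (4254.1 m) = 6.38 km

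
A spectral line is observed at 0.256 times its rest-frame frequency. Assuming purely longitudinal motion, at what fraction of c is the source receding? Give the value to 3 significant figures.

β ≈ 0.877

f_obs/f_src = √((1−β)/(1+β)) = 0.256  ⇒  (1−β)/(1+β) = 0.065536
β = |1 − D²|/(1 + D²) = |1 − 0.065536|/(1 + 0.065536) = 0.877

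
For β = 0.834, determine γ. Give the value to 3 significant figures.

γ = 1/√(1 − β²) = 1/√(1 − 0.834²) = 1/√(0.30444) = 1.81

γ ≈ 1.81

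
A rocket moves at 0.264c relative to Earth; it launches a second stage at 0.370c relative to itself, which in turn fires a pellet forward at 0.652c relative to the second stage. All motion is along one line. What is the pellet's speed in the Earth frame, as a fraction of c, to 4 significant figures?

u ≈ 0.8932c

Compose boost 2: (0.370 + 0.264)/(1 + 0.370×0.264) = 0.6340/1.09768 = 0.577582
Compose boost 3: (0.652 + 0.577582)/(1 + 0.652×0.577582) = 1.22958/1.37658 = 0.8932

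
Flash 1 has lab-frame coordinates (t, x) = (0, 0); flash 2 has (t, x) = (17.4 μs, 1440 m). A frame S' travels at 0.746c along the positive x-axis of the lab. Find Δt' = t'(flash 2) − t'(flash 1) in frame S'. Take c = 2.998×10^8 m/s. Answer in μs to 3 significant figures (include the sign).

γ = 1/√(1 − 0.746²) = 1.5016
Δt' = γ(Δt − vΔx/c²) = 1.5016 × (17.4 μs − 0.746×1440 m / (2.998×10^8 m/s))
= 1.5016 × (13.817 μs) = 20.7 μs

Δt' ≈ 20.7 μs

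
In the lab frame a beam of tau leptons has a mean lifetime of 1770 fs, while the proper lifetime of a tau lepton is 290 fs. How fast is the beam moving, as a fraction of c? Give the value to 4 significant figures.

β ≈ 0.9865

γ = Δt/τ₀ = 1770/290 = 6.10345
β = √(1 − 1/γ²) = √(1 − 1/6.10345²) = 0.9865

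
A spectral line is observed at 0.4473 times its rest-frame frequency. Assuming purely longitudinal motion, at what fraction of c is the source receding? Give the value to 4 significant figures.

f_obs/f_src = √((1−β)/(1+β)) = 0.4473  ⇒  (1−β)/(1+β) = 0.200077
β = |1 − D²|/(1 + D²) = |1 − 0.200077|/(1 + 0.200077) = 0.6666

β ≈ 0.6666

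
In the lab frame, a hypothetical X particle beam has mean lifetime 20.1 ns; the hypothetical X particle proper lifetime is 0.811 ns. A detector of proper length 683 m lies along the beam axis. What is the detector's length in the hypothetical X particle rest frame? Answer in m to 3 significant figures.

L ≈ 27.6 m

Time dilation ⇒ γ = Δt/τ₀ = 20.1/0.811 = 24.784
Length contraction: L = L₀/γ = 683/24.784 = 27.6 m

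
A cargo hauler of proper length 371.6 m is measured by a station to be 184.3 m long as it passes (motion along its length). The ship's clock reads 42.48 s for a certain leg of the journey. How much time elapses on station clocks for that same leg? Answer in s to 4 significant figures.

Length contraction ⇒ γ = L₀/L = 371.6/184.3 = 2.01628
Time dilation: Δt = γτ₀ = 2.01628 × 42.48 s = 85.65 s

Δt ≈ 85.65 s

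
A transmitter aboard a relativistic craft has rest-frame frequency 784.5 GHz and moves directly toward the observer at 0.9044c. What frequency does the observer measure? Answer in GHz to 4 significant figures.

f_obs ≈ 3501 GHz

Relativistic Doppler: f_obs = f_src √((1+β)/(1−β))
= 784.5 × √(1.90440/0.0956000) = 784.5 × 4.46324 = 3501 GHz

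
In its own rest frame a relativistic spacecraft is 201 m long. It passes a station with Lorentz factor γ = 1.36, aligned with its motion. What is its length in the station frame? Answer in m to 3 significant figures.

L ≈ 148 m

γ = 1.36 (given)
Length contraction: L = L₀/γ = 201/1.36 = 148 m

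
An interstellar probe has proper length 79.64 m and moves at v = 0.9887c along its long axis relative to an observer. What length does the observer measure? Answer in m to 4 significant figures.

γ = 1/√(1 − 0.9887²) = 6.67077
Length contraction: L = L₀/γ = 79.64/6.67077 = 11.94 m

L ≈ 11.94 m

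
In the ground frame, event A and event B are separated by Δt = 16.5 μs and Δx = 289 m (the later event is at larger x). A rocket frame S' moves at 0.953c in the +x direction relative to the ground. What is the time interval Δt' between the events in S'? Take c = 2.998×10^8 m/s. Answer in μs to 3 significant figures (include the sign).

γ = 1/√(1 − 0.953²) = 3.3007
Δt' = γ(Δt − vΔx/c²) = 3.3007 × (16.5 μs − 0.953×289 m / (2.998×10^8 m/s))
= 3.3007 × (15.581 μs) = 51.4 μs

Δt' ≈ 51.4 μs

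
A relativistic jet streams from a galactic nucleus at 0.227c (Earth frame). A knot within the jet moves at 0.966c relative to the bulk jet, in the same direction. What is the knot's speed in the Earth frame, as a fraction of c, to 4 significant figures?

Relativistic velocity addition: u = (u' + v)/(1 + u'v/c²)
= (0.966 + 0.227)/(1 + 0.966×0.227) = 1.193/1.21928 = 0.9784

u ≈ 0.9784c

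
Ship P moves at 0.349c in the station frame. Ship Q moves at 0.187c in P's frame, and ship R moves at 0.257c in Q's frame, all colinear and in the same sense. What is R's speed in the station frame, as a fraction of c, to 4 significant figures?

Compose boost 2: (0.187 + 0.349)/(1 + 0.187×0.349) = 0.5360/1.06526 = 0.503162
Compose boost 3: (0.257 + 0.503162)/(1 + 0.257×0.503162) = 0.760162/1.12931 = 0.6731

u ≈ 0.6731c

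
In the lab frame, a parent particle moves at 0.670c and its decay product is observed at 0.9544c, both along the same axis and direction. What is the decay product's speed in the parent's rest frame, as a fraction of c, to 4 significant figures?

Inverse velocity addition: u' = (u − v)/(1 − uv/c²)
= (0.9544 − 0.670)/(1 − 0.9544×0.670) = 0.2844/0.360552 = 0.7888

u' ≈ 0.7888c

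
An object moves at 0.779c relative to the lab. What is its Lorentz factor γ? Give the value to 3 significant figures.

γ = 1/√(1 − β²) = 1/√(1 − 0.779²) = 1/√(0.39316) = 1.59

γ ≈ 1.59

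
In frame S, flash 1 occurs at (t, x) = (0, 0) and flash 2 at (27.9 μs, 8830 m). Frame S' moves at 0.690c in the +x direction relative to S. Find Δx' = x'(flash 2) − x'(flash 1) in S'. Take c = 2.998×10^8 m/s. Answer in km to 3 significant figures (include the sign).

γ = 1/√(1 − 0.690²) = 1.3816
Δx' = γ(Δx − vΔt) = 1.3816 × (8830 m − 0.690×(2.998×10^8 m/s)×27.9×10^-6 s)
= 1.3816 × (3058.6 m) = 4.23 km

Δx' ≈ 4.23 km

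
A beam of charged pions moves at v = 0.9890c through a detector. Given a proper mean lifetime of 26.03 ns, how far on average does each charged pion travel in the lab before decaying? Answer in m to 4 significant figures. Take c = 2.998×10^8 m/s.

γ = 1/√(1 − 0.9890²) = 6.76062
Dilated lifetime: Δt = γτ₀ = 6.76062 × 26.03 ns = 175.979 ns
d = vΔt = 0.9890c × 175.979 ns = 2.96502×10^8 m/s × 1.75979×10^-7 s = 52.18 m

d ≈ 52.18 m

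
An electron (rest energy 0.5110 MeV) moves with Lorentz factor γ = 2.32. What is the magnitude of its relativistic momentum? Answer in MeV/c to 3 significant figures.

p ≈ 1.07 MeV/c

β = √(1 − 1/γ²) = √(1 − 1/2.32²) = 0.90234
p = γβm₀c = 2.32 × 0.90234 × 0.5110 MeV/c = 1.07 MeV/c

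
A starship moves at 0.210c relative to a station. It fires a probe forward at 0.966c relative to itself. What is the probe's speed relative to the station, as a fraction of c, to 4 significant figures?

Relativistic velocity addition: u = (u' + v)/(1 + u'v/c²)
= (0.966 + 0.210)/(1 + 0.966×0.210) = 1.176/1.20286 = 0.9777

u ≈ 0.9777c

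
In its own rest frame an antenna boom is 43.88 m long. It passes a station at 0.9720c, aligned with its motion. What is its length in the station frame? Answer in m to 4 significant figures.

γ = 1/√(1 − 0.9720²) = 4.25567
Length contraction: L = L₀/γ = 43.88/4.25567 = 10.31 m

L ≈ 10.31 m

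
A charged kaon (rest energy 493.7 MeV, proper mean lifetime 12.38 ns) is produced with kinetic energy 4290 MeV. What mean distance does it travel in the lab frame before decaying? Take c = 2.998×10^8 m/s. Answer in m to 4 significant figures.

d ≈ 35.77 m

γ = 1 + K/(m₀c²) = 1 + 4290/493.7 = 9.68949
β = √(1 − 1/γ²) = 0.994660
Dilated lifetime: γτ₀ = 9.68949 × 12.38 ns = 119.956 ns
d = βc·γτ₀ = 0.994660 × (2.998×10^8 m/s) × 1.19956×10^-7 s = 35.77 m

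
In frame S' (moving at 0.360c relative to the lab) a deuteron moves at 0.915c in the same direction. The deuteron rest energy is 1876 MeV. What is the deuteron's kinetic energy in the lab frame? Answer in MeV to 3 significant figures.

K ≈ 4750 MeV

u_lab = (0.915 + 0.360)/(1 + 0.915×0.360) = 0.959079
γ = 1/√(1 − 0.959079²) = 3.5319
K = (γ − 1)m₀c² = (3.5319 − 1) × 1876 = 2.5319 × 1876 = 4750 MeV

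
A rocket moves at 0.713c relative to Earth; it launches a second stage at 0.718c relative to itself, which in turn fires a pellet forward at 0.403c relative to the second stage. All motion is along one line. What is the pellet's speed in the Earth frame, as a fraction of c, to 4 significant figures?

u ≈ 0.9769c

Compose boost 2: (0.718 + 0.713)/(1 + 0.718×0.713) = 1.431/1.51193 = 0.946470
Compose boost 3: (0.403 + 0.946470)/(1 + 0.403×0.946470) = 1.34947/1.38143 = 0.9769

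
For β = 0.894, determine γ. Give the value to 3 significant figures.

γ = 1/√(1 − β²) = 1/√(1 − 0.894²) = 1/√(0.20076) = 2.23

γ ≈ 2.23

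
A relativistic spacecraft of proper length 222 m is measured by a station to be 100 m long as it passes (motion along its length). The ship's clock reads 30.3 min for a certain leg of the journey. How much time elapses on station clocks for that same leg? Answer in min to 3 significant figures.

Length contraction ⇒ γ = L₀/L = 222/100 = 2.2200
Time dilation: Δt = γτ₀ = 2.2200 × 30.3 min = 67.3 min

Δt ≈ 67.3 min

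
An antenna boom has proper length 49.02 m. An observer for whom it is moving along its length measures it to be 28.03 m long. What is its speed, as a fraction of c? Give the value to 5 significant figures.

β ≈ 0.82039

γ = L₀/L = 49.02/28.03 = 1.748841
β = √(1 − 1/γ²) = 0.82039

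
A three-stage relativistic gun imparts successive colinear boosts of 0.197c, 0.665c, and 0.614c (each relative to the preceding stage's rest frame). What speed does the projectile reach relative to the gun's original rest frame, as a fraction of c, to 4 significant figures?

u ≈ 0.9375c

Compose boost 2: (0.665 + 0.197)/(1 + 0.665×0.197) = 0.8620/1.13101 = 0.762154
Compose boost 3: (0.614 + 0.762154)/(1 + 0.614×0.762154) = 1.37615/1.46796 = 0.9375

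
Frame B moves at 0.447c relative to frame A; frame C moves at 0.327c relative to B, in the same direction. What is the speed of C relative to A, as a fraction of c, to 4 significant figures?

u ≈ 0.6753c

Compose boost 2: (0.327 + 0.447)/(1 + 0.327×0.447) = 0.7740/1.14617 = 0.6753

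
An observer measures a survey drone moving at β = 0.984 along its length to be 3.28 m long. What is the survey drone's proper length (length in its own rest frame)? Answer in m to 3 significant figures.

γ = 1/√(1 − 0.984²) = 5.6127
L₀ = γL = 5.6127 × 3.28 = 18.4 m

L₀ ≈ 18.4 m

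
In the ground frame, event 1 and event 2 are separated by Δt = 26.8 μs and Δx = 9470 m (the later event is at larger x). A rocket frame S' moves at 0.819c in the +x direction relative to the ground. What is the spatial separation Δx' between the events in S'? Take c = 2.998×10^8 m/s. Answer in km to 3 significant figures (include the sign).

Δx' ≈ 5.04 km

γ = 1/√(1 − 0.819²) = 1.7428
Δx' = γ(Δx − vΔt) = 1.7428 × (9470 m − 0.819×(2.998×10^8 m/s)×26.8×10^-6 s)
= 1.7428 × (2889.6 m) = 5.04 km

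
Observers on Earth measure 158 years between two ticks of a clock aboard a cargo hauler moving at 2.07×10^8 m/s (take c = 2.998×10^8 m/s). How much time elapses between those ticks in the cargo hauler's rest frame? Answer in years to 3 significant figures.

τ₀ ≈ 114 years

β = v/c = 2.07×10^8 / 2.998×10^8 = 0.69046
γ = 1/√(1 − 0.69046²) = 1.3824
Proper time: τ₀ = Δt/γ = 158/1.3824 = 114 years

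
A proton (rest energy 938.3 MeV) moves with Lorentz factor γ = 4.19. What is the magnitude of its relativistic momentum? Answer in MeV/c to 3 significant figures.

β = √(1 − 1/γ²) = √(1 − 1/4.19²) = 0.97110
p = γβm₀c = 4.19 × 0.97110 × 938.3 MeV/c = 3820 MeV/c

p ≈ 3820 MeV/c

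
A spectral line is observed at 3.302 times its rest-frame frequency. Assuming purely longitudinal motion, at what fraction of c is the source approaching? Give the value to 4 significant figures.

β ≈ 0.8320

f_obs/f_src = √((1+β)/(1−β)) = 3.302  ⇒  (1+β)/(1−β) = 10.9032
β = |1 − D²|/(1 + D²) = |1 − 10.9032|/(1 + 10.9032) = 0.8320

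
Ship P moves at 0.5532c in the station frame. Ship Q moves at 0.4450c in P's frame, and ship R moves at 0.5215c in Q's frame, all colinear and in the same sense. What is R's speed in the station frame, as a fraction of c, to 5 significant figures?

u ≈ 0.93284c

Compose boost 2: (0.4450 + 0.5532)/(1 + 0.4450×0.5532) = 0.99820/1.246174 = 0.8010117
Compose boost 3: (0.5215 + 0.8010117)/(1 + 0.5215×0.8010117) = 1.322512/1.417728 = 0.93284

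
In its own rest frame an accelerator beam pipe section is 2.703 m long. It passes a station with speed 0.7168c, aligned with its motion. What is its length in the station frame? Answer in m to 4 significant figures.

L ≈ 1.885 m

γ = 1/√(1 − 0.7168²) = 1.43415
Length contraction: L = L₀/γ = 2.703/1.43415 = 1.885 m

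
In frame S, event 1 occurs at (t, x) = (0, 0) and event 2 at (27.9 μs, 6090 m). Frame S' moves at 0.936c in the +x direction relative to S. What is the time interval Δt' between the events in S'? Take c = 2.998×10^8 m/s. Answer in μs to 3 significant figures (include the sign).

γ = 1/√(1 − 0.936²) = 2.8409
Δt' = γ(Δt − vΔx/c²) = 2.8409 × (27.9 μs − 0.936×6090 m / (2.998×10^8 m/s))
= 2.8409 × (8.8865 μs) = 25.2 μs

Δt' ≈ 25.2 μs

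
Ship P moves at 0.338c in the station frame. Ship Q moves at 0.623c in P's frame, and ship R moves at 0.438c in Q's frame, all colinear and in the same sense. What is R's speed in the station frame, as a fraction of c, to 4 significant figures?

u ≈ 0.9140c

Compose boost 2: (0.623 + 0.338)/(1 + 0.623×0.338) = 0.9610/1.21057 = 0.793838
Compose boost 3: (0.438 + 0.793838)/(1 + 0.438×0.793838) = 1.23184/1.34770 = 0.9140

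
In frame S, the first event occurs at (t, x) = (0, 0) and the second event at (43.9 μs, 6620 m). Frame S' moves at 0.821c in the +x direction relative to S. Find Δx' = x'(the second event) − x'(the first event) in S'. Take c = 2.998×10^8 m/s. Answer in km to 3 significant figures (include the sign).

γ = 1/√(1 − 0.821²) = 1.7515
Δx' = γ(Δx − vΔt) = 1.7515 × (6620 m − 0.821×(2.998×10^8 m/s)×43.9×10^-6 s)
= 1.7515 × (-4185.4 m) = -7.33 km

Δx' ≈ -7.33 km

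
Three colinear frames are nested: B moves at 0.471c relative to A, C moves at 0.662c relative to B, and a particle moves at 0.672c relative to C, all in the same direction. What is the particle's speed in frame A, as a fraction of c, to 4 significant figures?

Compose boost 2: (0.662 + 0.471)/(1 + 0.662×0.471) = 1.133/1.31180 = 0.863697
Compose boost 3: (0.672 + 0.863697)/(1 + 0.672×0.863697) = 1.53570/1.58040 = 0.9717

u ≈ 0.9717c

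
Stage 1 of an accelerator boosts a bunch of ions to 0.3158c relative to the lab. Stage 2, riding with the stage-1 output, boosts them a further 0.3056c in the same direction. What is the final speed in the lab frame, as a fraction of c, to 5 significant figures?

Compose boost 2: (0.3056 + 0.3158)/(1 + 0.3056×0.3158) = 0.62140/1.096508 = 0.56671

u ≈ 0.56671c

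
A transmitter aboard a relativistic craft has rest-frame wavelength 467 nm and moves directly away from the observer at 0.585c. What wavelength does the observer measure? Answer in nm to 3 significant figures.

λ_obs ≈ 913 nm

Relativistic Doppler: λ_obs = λ_src √((1+β)/(1−β))
= 467 × √(1.5850/0.41500) = 467 × 1.9543 = 913 nm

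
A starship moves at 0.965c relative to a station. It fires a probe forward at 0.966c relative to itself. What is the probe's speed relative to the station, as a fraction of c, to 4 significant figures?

u ≈ 0.9994c

Relativistic velocity addition: u = (u' + v)/(1 + u'v/c²)
= (0.966 + 0.965)/(1 + 0.966×0.965) = 1.931/1.93219 = 0.9994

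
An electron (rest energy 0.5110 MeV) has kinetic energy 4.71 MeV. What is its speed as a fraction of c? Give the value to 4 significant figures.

β ≈ 0.9952

γ = 1 + K/(m₀c²) = 1 + 4.71/0.5110 = 10.2172
β = √(1 − 1/γ²) = 0.9952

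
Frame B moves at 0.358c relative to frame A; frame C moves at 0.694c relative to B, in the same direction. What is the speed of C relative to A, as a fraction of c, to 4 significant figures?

Compose boost 2: (0.694 + 0.358)/(1 + 0.694×0.358) = 1.052/1.24845 = 0.8426

u ≈ 0.8426c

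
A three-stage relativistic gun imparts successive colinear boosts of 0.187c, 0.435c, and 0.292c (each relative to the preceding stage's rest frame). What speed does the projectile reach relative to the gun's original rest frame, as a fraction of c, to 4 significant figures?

u ≈ 0.7425c

Compose boost 2: (0.435 + 0.187)/(1 + 0.435×0.187) = 0.6220/1.08135 = 0.575210
Compose boost 3: (0.292 + 0.575210)/(1 + 0.292×0.575210) = 0.867210/1.16796 = 0.7425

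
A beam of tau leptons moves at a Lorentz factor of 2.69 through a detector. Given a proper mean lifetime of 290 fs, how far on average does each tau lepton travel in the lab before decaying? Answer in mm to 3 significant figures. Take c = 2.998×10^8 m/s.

β = √(1 − 1/γ²) = √(1 − 1/2.69²) = 0.92833
Dilated lifetime: Δt = γτ₀ = 2.69 × 290 fs = 780.10 fs
d = vΔt = 0.92833c × 780.10 fs = 2.7831×10^8 m/s × 7.8010×10^-13 s = 0.217 mm

d ≈ 0.217 mm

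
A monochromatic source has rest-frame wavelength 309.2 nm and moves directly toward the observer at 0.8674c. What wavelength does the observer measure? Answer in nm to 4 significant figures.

Relativistic Doppler: λ_obs = λ_src √((1−β)/(1+β))
= 309.2 × √(0.132600/1.86740) = 309.2 × 0.266473 = 82.39 nm

λ_obs ≈ 82.39 nm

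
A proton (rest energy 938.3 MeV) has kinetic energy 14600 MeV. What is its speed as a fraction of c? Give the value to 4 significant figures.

β ≈ 0.9982

γ = 1 + K/(m₀c²) = 1 + 14600/938.3 = 16.5601
β = √(1 − 1/γ²) = 0.9982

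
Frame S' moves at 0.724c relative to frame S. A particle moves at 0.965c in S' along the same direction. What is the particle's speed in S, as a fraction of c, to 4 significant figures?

Relativistic velocity addition: u = (u' + v)/(1 + u'v/c²)
= (0.965 + 0.724)/(1 + 0.965×0.724) = 1.689/1.69866 = 0.9943

u ≈ 0.9943c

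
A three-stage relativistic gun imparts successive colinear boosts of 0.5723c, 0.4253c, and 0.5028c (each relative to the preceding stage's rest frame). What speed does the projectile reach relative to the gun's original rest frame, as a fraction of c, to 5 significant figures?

Compose boost 2: (0.4253 + 0.5723)/(1 + 0.4253×0.5723) = 0.99760/1.243399 = 0.8023168
Compose boost 3: (0.5028 + 0.8023168)/(1 + 0.5028×0.8023168) = 1.305117/1.403405 = 0.92996

u ≈ 0.92996c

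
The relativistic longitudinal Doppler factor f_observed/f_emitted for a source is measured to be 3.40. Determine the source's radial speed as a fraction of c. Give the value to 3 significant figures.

f_obs/f_src = √((1+β)/(1−β)) = 3.40  ⇒  (1+β)/(1−β) = 11.560
β = |1 − D²|/(1 + D²) = |1 − 11.560|/(1 + 11.560) = 0.841

β ≈ 0.841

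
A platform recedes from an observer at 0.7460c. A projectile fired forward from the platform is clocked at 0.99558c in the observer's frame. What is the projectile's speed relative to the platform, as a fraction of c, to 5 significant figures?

Inverse velocity addition: u' = (u − v)/(1 − uv/c²)
= (0.99558 − 0.7460)/(1 − 0.99558×0.7460) = 0.24958/0.2572973 = 0.97001

u' ≈ 0.97001c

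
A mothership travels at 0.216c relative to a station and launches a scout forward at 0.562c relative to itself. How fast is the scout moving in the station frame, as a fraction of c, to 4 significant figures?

u ≈ 0.6938c

Compose boost 2: (0.562 + 0.216)/(1 + 0.562×0.216) = 0.7780/1.12139 = 0.6938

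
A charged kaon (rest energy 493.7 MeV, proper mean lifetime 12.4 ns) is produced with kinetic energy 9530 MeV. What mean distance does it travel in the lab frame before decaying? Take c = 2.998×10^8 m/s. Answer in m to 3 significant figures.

γ = 1 + K/(m₀c²) = 1 + 9530/493.7 = 20.303
β = √(1 − 1/γ²) = 0.99879
Dilated lifetime: γτ₀ = 20.303 × 12.4 ns = 251.76 ns
d = βc·γτ₀ = 0.99879 × (2.998×10^8 m/s) × 2.5176×10^-7 s = 75.4 m

d ≈ 75.4 m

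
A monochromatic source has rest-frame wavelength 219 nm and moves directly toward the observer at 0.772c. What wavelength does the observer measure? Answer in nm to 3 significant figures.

Relativistic Doppler: λ_obs = λ_src √((1−β)/(1+β))
= 219 × √(0.22800/1.7720) = 219 × 0.35870 = 78.6 nm

λ_obs ≈ 78.6 nm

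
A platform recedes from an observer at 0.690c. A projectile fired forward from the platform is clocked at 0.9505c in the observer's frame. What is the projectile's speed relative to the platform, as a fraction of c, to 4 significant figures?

u' ≈ 0.7569c

Inverse velocity addition: u' = (u − v)/(1 − uv/c²)
= (0.9505 − 0.690)/(1 − 0.9505×0.690) = 0.2605/0.344155 = 0.7569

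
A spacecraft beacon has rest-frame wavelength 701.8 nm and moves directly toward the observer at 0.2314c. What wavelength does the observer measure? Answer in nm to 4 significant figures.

Relativistic Doppler: λ_obs = λ_src √((1−β)/(1+β))
= 701.8 × √(0.768600/1.23140) = 701.8 × 0.790043 = 554.5 nm

λ_obs ≈ 554.5 nm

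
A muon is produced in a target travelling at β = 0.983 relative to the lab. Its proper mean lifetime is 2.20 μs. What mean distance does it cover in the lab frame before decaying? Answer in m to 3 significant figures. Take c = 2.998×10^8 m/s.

d ≈ 3530 m

γ = 1/√(1 − 0.983²) = 5.4465
Dilated lifetime: Δt = γτ₀ = 5.4465 × 2.20 μs = 11.982 μs
d = vΔt = 0.983c × 11.982 μs = 2.9470×10^8 m/s × 1.1982×10^-5 s = 3530 m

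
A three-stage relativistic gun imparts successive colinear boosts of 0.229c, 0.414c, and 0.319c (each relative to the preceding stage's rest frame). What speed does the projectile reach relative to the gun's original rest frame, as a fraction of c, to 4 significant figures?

u ≈ 0.7633c

Compose boost 2: (0.414 + 0.229)/(1 + 0.414×0.229) = 0.6430/1.09481 = 0.587319
Compose boost 3: (0.319 + 0.587319)/(1 + 0.319×0.587319) = 0.906319/1.18735 = 0.7633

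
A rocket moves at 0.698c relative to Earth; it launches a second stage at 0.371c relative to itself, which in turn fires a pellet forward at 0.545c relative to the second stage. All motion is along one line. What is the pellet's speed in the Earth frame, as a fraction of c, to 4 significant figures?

u ≈ 0.9531c

Compose boost 2: (0.371 + 0.698)/(1 + 0.371×0.698) = 1.069/1.25896 = 0.849115
Compose boost 3: (0.545 + 0.849115)/(1 + 0.545×0.849115) = 1.39411/1.46277 = 0.9531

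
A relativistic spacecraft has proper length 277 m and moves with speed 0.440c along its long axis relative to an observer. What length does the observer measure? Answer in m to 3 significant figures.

L ≈ 249 m

γ = 1/√(1 − 0.440²) = 1.1136
Length contraction: L = L₀/γ = 277/1.1136 = 249 m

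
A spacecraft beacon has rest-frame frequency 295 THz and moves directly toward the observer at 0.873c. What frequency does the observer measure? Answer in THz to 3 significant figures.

f_obs ≈ 1130 THz

Relativistic Doppler: f_obs = f_src √((1+β)/(1−β))
= 295 × √(1.8730/0.12700) = 295 × 3.8403 = 1130 THz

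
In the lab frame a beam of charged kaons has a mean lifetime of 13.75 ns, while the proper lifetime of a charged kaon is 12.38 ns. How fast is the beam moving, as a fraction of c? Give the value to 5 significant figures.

β ≈ 0.43514

γ = Δt/τ₀ = 13.75/12.38 = 1.110662
β = √(1 − 1/γ²) = √(1 − 1/1.110662²) = 0.43514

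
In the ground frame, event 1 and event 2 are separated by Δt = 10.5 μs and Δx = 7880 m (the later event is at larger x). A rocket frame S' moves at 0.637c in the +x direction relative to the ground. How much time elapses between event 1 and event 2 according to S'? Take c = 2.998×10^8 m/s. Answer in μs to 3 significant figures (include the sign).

Δt' ≈ -8.10 μs

γ = 1/√(1 − 0.637²) = 1.2972
Δt' = γ(Δt − vΔx/c²) = 1.2972 × (10.5 μs − 0.637×7880 m / (2.998×10^8 m/s))
= 1.2972 × (-6.2430 μs) = -8.10 μs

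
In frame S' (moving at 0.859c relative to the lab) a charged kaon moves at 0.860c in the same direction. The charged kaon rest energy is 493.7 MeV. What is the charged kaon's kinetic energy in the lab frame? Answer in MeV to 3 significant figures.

u_lab = (0.860 + 0.859)/(1 + 0.860×0.859) = 0.988647
γ = 1/√(1 − 0.988647²) = 6.6553
K = (γ − 1)m₀c² = (6.6553 − 1) × 493.7 = 5.6553 × 493.7 = 2790 MeV

K ≈ 2790 MeV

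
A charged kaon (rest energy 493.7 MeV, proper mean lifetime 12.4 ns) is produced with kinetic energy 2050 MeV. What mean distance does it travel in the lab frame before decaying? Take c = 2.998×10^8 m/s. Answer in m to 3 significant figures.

γ = 1 + K/(m₀c²) = 1 + 2050/493.7 = 5.1523
β = √(1 − 1/γ²) = 0.98098
Dilated lifetime: γτ₀ = 5.1523 × 12.4 ns = 63.889 ns
d = βc·γτ₀ = 0.98098 × (2.998×10^8 m/s) × 6.3889×10^-8 s = 18.8 m

d ≈ 18.8 m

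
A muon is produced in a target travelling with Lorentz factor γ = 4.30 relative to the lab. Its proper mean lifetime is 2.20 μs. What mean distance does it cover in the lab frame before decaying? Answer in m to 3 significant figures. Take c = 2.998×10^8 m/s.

d ≈ 2760 m

β = √(1 − 1/γ²) = √(1 − 1/4.30²) = 0.97258
Dilated lifetime: Δt = γτ₀ = 4.30 × 2.20 μs = 9.4600 μs
d = vΔt = 0.97258c × 9.4600 μs = 2.9158×10^8 m/s × 9.4600×10^-6 s = 2760 m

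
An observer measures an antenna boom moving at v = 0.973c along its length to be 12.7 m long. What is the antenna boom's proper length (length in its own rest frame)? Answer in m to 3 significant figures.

L₀ ≈ 55.0 m

γ = 1/√(1 − 0.973²) = 4.3327
L₀ = γL = 4.3327 × 12.7 = 55.0 m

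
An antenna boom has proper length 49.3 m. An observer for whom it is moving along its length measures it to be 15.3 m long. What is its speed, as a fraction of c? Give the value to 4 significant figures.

γ = L₀/L = 49.3/15.3 = 3.22222
β = √(1 − 1/γ²) = 0.9506

β ≈ 0.9506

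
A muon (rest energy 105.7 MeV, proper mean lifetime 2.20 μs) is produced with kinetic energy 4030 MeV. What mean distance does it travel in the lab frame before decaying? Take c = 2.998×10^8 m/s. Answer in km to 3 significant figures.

d ≈ 25.8 km

γ = 1 + K/(m₀c²) = 1 + 4030/105.7 = 39.127
β = √(1 − 1/γ²) = 0.99967
Dilated lifetime: γτ₀ = 39.127 × 2.20 μs = 86.079 μs
d = βc·γτ₀ = 0.99967 × (2.998×10^8 m/s) × 8.6079×10^-5 s = 25.8 km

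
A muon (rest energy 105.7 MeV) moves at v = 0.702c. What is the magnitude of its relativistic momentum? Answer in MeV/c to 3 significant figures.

p ≈ 104 MeV/c

γ = 1/√(1 − 0.702²) = 1.4041
p = γβm₀c = 1.4041 × 0.702 × 105.7 MeV/c = 104 MeV/c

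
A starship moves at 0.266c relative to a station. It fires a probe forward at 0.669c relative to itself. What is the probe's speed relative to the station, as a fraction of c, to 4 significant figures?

Relativistic velocity addition: u = (u' + v)/(1 + u'v/c²)
= (0.669 + 0.266)/(1 + 0.669×0.266) = 0.9350/1.17795 = 0.7937

u ≈ 0.7937c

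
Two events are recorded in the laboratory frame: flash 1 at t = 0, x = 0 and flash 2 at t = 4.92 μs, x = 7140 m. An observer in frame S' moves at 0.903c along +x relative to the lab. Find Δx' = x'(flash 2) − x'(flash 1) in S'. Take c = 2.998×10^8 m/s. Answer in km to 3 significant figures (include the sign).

γ = 1/√(1 − 0.903²) = 2.3275
Δx' = γ(Δx − vΔt) = 2.3275 × (7140 m − 0.903×(2.998×10^8 m/s)×4.92×10^-6 s)
= 2.3275 × (5808.1 m) = 13.5 km

Δx' ≈ 13.5 km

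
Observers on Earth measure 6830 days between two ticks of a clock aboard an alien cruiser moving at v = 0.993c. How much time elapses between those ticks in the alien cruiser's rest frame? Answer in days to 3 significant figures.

τ₀ ≈ 807 days

γ = 1/√(1 − 0.993²) = 8.4664
Proper time: τ₀ = Δt/γ = 6830/8.4664 = 807 days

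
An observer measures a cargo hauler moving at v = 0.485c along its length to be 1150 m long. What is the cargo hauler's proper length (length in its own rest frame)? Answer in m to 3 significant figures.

L₀ ≈ 1320 m

γ = 1/√(1 − 0.485²) = 1.1435
L₀ = γL = 1.1435 × 1150 = 1320 m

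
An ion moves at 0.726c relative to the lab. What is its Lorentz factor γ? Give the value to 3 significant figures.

γ ≈ 1.45

γ = 1/√(1 − β²) = 1/√(1 − 0.726²) = 1/√(0.47292) = 1.45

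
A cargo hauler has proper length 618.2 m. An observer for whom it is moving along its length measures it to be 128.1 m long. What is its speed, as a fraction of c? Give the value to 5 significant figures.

β ≈ 0.97830

γ = L₀/L = 618.2/128.1 = 4.825917
β = √(1 − 1/γ²) = 0.97830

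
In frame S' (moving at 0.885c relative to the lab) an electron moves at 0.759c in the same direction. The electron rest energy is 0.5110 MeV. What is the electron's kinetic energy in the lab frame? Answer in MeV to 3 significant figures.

K ≈ 2.31 MeV

u_lab = (0.759 + 0.885)/(1 + 0.759×0.885) = 0.983421
γ = 1/√(1 − 0.983421²) = 5.5146
K = (γ − 1)m₀c² = (5.5146 − 1) × 0.5110 = 4.5146 × 0.5110 = 2.31 MeV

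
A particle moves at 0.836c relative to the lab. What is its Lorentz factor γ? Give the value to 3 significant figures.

γ = 1/√(1 − β²) = 1/√(1 − 0.836²) = 1/√(0.30110) = 1.82

γ ≈ 1.82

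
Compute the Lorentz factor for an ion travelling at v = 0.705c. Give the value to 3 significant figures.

γ = 1/√(1 − β²) = 1/√(1 − 0.705²) = 1/√(0.50298) = 1.41

γ ≈ 1.41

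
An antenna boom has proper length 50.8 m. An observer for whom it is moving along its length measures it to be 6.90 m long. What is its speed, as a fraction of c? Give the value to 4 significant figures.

γ = L₀/L = 50.8/6.90 = 7.36232
β = √(1 − 1/γ²) = 0.9907

β ≈ 0.9907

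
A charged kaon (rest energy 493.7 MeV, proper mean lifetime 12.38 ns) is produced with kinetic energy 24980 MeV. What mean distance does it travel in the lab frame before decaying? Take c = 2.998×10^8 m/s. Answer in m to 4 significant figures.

d ≈ 191.5 m

γ = 1 + K/(m₀c²) = 1 + 24980/493.7 = 51.5975
β = √(1 − 1/γ²) = 0.999812
Dilated lifetime: γτ₀ = 51.5975 × 12.38 ns = 638.777 ns
d = βc·γτ₀ = 0.999812 × (2.998×10^8 m/s) × 6.38777×10^-7 s = 191.5 m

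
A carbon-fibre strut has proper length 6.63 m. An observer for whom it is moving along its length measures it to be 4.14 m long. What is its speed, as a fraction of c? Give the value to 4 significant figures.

γ = L₀/L = 6.63/4.14 = 1.60145
β = √(1 − 1/γ²) = 0.7811

β ≈ 0.7811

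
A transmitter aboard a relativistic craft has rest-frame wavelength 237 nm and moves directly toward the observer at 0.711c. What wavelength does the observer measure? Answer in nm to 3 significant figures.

λ_obs ≈ 97.4 nm

Relativistic Doppler: λ_obs = λ_src √((1−β)/(1+β))
= 237 × √(0.28900/1.7110) = 237 × 0.41098 = 97.4 nm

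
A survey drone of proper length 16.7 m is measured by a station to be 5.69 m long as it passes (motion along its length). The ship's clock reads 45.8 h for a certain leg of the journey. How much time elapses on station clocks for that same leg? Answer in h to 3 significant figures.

Length contraction ⇒ γ = L₀/L = 16.7/5.69 = 2.9350
Time dilation: Δt = γτ₀ = 2.9350 × 45.8 h = 134 h

Δt ≈ 134 h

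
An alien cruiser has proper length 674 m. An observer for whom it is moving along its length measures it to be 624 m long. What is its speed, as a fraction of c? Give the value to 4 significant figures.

β ≈ 0.3780

γ = L₀/L = 674/624 = 1.08013
β = √(1 − 1/γ²) = 0.3780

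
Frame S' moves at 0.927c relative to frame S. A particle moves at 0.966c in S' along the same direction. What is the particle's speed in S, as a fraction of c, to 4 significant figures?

Relativistic velocity addition: u = (u' + v)/(1 + u'v/c²)
= (0.966 + 0.927)/(1 + 0.966×0.927) = 1.893/1.89548 = 0.9987

u ≈ 0.9987c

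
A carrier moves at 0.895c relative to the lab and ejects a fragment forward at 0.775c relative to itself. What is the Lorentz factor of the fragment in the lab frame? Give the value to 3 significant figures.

u_lab = (0.775 + 0.895)/(1 + 0.775×0.895) = 1.670/1.69362 = 0.986051
γ = 1/√(1 − 0.986051²) = 6.01

γ ≈ 6.01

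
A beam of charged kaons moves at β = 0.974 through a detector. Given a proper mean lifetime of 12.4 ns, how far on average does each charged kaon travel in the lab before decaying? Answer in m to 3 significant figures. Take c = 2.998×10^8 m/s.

γ = 1/√(1 − 0.974²) = 4.4141
Dilated lifetime: Δt = γτ₀ = 4.4141 × 12.4 ns = 54.735 ns
d = vΔt = 0.974c × 54.735 ns = 2.9201×10^8 m/s × 5.4735×10^-8 s = 16.0 m

d ≈ 16.0 m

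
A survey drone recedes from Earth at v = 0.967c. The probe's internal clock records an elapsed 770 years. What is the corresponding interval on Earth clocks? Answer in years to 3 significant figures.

Δt ≈ 3020 years

γ = 1/√(1 − 0.967²) = 3.9250
Time dilation: Δt = γτ₀ = 3.9250 × 770 years = 3020 years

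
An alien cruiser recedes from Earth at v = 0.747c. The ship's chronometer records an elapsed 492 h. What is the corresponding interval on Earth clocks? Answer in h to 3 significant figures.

Δt ≈ 740 h

γ = 1/√(1 − 0.747²) = 1.5042
Time dilation: Δt = γτ₀ = 1.5042 × 492 h = 740 h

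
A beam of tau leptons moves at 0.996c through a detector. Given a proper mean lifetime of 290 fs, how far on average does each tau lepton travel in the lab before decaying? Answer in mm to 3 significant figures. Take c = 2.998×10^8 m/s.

γ = 1/√(1 − 0.996²) = 11.192
Dilated lifetime: Δt = γτ₀ = 11.192 × 290 fs = 3245.5 fs
d = vΔt = 0.996c × 3245.5 fs = 2.9860×10^8 m/s × 3.2455×10^-12 s = 0.969 mm

d ≈ 0.969 mm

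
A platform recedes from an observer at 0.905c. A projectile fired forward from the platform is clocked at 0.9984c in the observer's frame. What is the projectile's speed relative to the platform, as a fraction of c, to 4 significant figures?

u' ≈ 0.9684c

Inverse velocity addition: u' = (u − v)/(1 − uv/c²)
= (0.9984 − 0.905)/(1 − 0.9984×0.905) = 0.09340/0.0964480 = 0.9684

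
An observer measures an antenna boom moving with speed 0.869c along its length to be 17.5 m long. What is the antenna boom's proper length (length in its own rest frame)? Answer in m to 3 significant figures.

γ = 1/√(1 − 0.869²) = 2.0210
L₀ = γL = 2.0210 × 17.5 = 35.4 m

L₀ ≈ 35.4 m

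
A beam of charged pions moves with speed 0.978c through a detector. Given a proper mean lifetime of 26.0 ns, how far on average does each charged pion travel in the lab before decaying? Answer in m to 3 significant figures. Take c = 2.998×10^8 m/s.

d ≈ 36.5 m

γ = 1/√(1 − 0.978²) = 4.7938
Dilated lifetime: Δt = γτ₀ = 4.7938 × 26.0 ns = 124.64 ns
d = vΔt = 0.978c × 124.64 ns = 2.9320×10^8 m/s × 1.2464×10^-7 s = 36.5 m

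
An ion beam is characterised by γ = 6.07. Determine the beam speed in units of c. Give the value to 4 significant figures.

β = √(1 − 1/γ²) = √(1 − 1/6.07²) = √(0.972859) = 0.9863

β ≈ 0.9863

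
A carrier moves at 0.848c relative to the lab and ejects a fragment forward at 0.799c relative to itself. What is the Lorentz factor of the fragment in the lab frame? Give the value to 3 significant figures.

γ ≈ 5.26

u_lab = (0.799 + 0.848)/(1 + 0.799×0.848) = 1.647/1.67755 = 0.981788
γ = 1/√(1 − 0.981788²) = 5.26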